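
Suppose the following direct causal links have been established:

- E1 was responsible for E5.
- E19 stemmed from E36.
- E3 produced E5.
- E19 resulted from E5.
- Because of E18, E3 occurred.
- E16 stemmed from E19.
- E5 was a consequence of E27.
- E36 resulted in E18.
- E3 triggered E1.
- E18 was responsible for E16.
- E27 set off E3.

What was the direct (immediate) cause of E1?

E3

Upstream contributors include E27, E36, E18, but only E3 feeds directly into E1.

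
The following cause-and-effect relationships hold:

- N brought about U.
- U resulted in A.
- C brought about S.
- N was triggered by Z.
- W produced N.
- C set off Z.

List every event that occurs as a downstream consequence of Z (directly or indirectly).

A, N, U

Direct effects: N.
2 steps out: U.
3 steps out: A.
Not reachable from it: C, S, W.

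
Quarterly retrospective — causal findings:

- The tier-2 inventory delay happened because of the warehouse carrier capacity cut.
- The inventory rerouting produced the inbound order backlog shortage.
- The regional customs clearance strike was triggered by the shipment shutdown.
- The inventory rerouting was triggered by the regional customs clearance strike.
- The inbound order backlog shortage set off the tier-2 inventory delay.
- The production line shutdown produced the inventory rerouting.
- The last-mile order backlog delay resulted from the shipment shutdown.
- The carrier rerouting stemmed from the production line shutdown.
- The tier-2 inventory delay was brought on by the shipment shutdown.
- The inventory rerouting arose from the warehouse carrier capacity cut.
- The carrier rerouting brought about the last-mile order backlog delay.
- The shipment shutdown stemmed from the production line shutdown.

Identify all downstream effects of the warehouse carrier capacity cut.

Direct effects: the inventory rerouting, the tier-2 inventory delay.
2 steps out: the inbound order backlog shortage.
Not reachable from it: the production line shutdown, the carrier rerouting, the shipment shutdown, the last-mile order backlog delay, the regional customs clearance strike.

the inbound order backlog shortage, the inventory rerouting, the tier-2 inventory delay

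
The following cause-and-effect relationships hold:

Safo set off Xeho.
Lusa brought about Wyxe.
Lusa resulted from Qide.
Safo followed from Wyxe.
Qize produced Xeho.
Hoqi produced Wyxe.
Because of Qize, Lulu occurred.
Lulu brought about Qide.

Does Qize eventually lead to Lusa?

Yes

There is a causal chain: Qize → Lulu → Qide → Lusa.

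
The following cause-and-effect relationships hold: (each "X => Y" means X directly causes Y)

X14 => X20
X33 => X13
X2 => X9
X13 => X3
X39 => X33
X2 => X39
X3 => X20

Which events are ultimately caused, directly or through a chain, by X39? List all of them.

X13, X20, X3, X33

Direct effects: X33.
2 steps out: X13.
3 steps out: X3.
4 steps out: X20.
Not reachable from it: X2, X9, X14.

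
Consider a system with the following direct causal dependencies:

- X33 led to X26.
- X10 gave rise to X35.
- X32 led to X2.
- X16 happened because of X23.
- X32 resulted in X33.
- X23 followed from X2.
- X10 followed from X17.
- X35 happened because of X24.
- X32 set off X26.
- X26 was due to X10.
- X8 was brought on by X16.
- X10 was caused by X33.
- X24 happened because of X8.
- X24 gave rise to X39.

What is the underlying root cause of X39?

X32

Tracing upstream from X39: X39 ← X24 ← X8 ← X16 ← X23 ← X2 ← X32.
X32 has no stated cause, so it is the root.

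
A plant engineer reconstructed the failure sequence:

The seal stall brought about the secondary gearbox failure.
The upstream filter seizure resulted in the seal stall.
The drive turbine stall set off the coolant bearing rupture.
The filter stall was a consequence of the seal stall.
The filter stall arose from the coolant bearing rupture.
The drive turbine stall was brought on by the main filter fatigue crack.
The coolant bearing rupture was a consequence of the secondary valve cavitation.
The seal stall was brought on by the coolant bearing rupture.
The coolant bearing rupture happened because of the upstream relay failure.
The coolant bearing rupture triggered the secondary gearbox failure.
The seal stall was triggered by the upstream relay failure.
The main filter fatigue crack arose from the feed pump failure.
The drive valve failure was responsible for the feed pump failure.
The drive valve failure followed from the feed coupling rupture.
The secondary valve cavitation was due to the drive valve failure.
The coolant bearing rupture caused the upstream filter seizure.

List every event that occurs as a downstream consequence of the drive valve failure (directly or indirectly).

Direct effects: the feed pump failure, the secondary valve cavitation.
2 steps out: the main filter fatigue crack, the coolant bearing rupture.
3 steps out: the drive turbine stall, the upstream filter seizure, the seal stall, the filter stall, the secondary gearbox failure.
Not reachable from it: the feed coupling rupture, the upstream relay failure.

the coolant bearing rupture, the drive turbine stall, the feed pump failure, the filter stall, the main filter fatigue crack, the seal stall, the secondary gearbox failure, the secondary valve cavitation, the upstream filter seizure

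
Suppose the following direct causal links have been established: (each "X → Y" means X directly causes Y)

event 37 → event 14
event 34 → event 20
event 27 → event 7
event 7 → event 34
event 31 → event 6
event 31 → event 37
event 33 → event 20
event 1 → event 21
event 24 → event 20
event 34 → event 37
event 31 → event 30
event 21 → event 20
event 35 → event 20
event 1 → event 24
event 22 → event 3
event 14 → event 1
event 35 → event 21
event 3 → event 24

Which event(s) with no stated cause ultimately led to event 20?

Tracing upstream from event 20: event 20 ← event 21 ← event 1 ← event 14 ← event 37 ← event 31.
A separate upstream branch: event 20 ← event 34 ← event 7 ← event 27.
A separate upstream branch: event 20 ← event 24 ← event 3 ← event 22.
A separate upstream branch: event 20 ← event 33.
A separate upstream branch: event 20 ← event 35.
Each of those chain origins has no stated cause.

event 22, event 27, event 31, event 33, event 35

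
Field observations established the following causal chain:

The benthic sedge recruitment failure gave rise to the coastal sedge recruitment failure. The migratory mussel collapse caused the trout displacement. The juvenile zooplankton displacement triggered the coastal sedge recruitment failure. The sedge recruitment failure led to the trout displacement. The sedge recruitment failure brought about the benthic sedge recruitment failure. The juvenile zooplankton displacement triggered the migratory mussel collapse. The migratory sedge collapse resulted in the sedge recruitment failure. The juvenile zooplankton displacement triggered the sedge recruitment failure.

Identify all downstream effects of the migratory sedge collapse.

Direct effects: the sedge recruitment failure.
2 steps out: the benthic sedge recruitment failure, the trout displacement.
3 steps out: the coastal sedge recruitment failure.
Not reachable from it: the juvenile zooplankton displacement, the migratory mussel collapse.

the benthic sedge recruitment failure, the coastal sedge recruitment failure, the sedge recruitment failure, the trout displacement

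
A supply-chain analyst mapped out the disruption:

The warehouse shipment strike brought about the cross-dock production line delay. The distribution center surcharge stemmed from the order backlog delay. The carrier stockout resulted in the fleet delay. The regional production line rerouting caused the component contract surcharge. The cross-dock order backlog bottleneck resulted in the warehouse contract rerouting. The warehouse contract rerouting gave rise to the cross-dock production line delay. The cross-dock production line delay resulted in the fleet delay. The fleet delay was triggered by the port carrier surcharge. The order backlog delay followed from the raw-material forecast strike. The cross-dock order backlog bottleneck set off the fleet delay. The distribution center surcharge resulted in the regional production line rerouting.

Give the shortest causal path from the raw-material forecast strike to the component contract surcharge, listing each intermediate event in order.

the raw-material forecast strike → the order backlog delay
the order backlog delay → the distribution center surcharge
the distribution center surcharge → the regional production line rerouting
the regional production line rerouting → the component contract surcharge
Length: 4 steps.

the raw-material forecast strike → the order backlog delay → the distribution center surcharge → the regional production line rerouting → the component contract surcharge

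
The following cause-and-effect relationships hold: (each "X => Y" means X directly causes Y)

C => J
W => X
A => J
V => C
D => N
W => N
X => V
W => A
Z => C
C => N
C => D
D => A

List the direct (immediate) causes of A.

D, W

Upstream contributors include X, V, C, Z, but only D, W feed directly into A.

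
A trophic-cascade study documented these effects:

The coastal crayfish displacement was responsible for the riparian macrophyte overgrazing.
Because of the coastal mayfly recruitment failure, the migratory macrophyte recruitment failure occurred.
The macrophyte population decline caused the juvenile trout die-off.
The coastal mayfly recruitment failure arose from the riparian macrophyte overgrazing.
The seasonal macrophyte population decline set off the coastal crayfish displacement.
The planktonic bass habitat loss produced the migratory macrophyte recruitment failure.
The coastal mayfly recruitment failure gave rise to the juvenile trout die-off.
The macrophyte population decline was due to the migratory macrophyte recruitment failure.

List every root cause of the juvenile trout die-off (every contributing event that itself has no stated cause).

Tracing upstream from the juvenile trout die-off: the juvenile trout die-off ← the coastal mayfly recruitment failure ← the riparian macrophyte overgrazing ← the coastal crayfish displacement ← the seasonal macrophyte population decline.
A separate upstream branch: the juvenile trout die-off ← the macrophyte population decline ← the migratory macrophyte recruitment failure ← the planktonic bass habitat loss.
Each of those chain origins has no stated cause.

the planktonic bass habitat loss, the seasonal macrophyte population decline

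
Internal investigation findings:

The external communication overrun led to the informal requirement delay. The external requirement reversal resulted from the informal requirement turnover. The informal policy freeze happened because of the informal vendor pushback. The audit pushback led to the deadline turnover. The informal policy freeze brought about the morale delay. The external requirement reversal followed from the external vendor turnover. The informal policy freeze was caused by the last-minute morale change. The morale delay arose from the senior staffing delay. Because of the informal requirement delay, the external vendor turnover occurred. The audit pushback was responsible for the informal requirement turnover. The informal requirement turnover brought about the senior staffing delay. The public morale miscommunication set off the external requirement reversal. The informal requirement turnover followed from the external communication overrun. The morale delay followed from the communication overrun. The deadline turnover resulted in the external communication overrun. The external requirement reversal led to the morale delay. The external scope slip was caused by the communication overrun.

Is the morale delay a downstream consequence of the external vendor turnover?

Yes

There is a causal chain: the external vendor turnover → the external requirement reversal → the morale delay.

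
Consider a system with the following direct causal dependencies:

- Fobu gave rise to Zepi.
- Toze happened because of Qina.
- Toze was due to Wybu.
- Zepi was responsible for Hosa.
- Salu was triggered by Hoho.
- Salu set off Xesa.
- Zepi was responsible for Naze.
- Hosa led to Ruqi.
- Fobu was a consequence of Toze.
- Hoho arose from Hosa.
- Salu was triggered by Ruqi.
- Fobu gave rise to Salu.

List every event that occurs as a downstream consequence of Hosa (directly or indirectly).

Direct effects: Hoho, Ruqi.
2 steps out: Salu.
3 steps out: Xesa.
Not reachable from it: Qina, Toze, Fobu, Zepi, Naze, Wybu.

Hoho, Ruqi, Salu, Xesa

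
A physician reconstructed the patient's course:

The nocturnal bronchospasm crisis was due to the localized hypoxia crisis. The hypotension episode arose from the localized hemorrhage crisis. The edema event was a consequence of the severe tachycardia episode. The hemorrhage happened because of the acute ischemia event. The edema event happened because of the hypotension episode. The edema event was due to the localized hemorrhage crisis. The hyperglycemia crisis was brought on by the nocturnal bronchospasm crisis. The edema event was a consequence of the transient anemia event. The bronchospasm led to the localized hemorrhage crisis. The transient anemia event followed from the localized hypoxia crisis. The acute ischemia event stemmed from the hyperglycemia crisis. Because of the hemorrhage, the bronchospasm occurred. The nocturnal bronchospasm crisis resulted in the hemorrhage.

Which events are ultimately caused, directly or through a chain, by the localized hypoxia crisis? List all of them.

Direct effects: the transient anemia event, the nocturnal bronchospasm crisis.
2 steps out: the hyperglycemia crisis, the hemorrhage, the edema event.
3 steps out: the acute ischemia event, the bronchospasm.
4 steps out: the localized hemorrhage crisis.
5 steps out: the hypotension episode.
Not reachable from it: the severe tachycardia episode.

the acute ischemia event, the bronchospasm, the edema event, the hemorrhage, the hyperglycemia crisis, the hypotension episode, the localized hemorrhage crisis, the nocturnal bronchospasm crisis, the transient anemia event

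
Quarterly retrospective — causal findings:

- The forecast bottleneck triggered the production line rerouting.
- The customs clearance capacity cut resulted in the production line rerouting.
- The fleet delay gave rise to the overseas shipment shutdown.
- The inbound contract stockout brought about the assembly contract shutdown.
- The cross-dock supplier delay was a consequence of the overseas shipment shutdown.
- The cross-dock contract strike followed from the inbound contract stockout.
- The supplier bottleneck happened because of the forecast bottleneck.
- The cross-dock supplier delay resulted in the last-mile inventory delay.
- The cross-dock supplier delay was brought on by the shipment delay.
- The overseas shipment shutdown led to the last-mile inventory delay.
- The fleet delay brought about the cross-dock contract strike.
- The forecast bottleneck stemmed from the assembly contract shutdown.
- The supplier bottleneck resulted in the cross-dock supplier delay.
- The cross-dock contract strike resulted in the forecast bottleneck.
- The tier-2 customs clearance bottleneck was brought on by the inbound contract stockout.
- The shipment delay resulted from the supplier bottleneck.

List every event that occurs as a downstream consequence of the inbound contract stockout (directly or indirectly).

Direct effects: the tier-2 customs clearance bottleneck, the assembly contract shutdown, the cross-dock contract strike.
2 steps out: the forecast bottleneck.
3 steps out: the supplier bottleneck, the production line rerouting.
4 steps out: the shipment delay, the cross-dock supplier delay.
5 steps out: the last-mile inventory delay.
Not reachable from it: the fleet delay, the customs clearance capacity cut, the overseas shipment shutdown.

the assembly contract shutdown, the cross-dock contract strike, the cross-dock supplier delay, the forecast bottleneck, the last-mile inventory delay, the production line rerouting, the shipment delay, the supplier bottleneck, the tier-2 customs clearance bottleneck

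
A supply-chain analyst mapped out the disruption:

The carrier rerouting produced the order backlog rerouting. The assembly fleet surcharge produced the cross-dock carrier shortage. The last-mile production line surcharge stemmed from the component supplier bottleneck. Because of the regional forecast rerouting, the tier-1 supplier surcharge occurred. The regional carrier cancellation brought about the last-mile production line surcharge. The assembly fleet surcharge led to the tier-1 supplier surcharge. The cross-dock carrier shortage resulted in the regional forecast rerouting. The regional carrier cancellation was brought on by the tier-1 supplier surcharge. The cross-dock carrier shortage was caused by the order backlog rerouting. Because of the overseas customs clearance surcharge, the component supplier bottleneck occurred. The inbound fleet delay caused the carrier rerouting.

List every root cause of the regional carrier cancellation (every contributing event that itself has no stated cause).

Tracing upstream from the regional carrier cancellation: the regional carrier cancellation ← the tier-1 supplier surcharge ← the regional forecast rerouting ← the cross-dock carrier shortage ← the order backlog rerouting ← the carrier rerouting ← the inbound fleet delay.
A separate upstream branch: the regional carrier cancellation ← the tier-1 supplier surcharge ← the assembly fleet surcharge.
Each of those chain origins has no stated cause.

the assembly fleet surcharge, the inbound fleet delay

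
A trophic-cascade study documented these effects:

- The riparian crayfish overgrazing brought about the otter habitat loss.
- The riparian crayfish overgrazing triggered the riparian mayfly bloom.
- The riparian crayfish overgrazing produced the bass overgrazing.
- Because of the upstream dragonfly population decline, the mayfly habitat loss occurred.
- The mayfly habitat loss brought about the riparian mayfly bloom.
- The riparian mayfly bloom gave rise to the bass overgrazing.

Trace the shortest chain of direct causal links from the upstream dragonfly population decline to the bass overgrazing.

the upstream dragonfly population decline → the mayfly habitat loss → the riparian mayfly bloom → the bass overgrazing

the upstream dragonfly population decline → the mayfly habitat loss
the mayfly habitat loss → the riparian mayfly bloom
the riparian mayfly bloom → the bass overgrazing
Length: 3 steps.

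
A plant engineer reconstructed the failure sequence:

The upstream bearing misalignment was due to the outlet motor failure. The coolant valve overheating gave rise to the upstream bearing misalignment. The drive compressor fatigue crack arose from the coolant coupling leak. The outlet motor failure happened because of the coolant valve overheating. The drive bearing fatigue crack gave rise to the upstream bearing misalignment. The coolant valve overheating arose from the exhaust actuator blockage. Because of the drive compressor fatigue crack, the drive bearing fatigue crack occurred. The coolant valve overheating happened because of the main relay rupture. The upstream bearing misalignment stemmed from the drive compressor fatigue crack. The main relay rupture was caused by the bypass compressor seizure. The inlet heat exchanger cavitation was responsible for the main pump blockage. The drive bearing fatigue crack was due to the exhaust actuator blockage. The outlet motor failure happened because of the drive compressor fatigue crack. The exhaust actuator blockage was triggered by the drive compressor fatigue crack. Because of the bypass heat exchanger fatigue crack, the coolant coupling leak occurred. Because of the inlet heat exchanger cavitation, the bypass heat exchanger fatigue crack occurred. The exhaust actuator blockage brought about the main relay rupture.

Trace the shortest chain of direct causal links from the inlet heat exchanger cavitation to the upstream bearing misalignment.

the inlet heat exchanger cavitation → the bypass heat exchanger fatigue crack
the bypass heat exchanger fatigue crack → the coolant coupling leak
the coolant coupling leak → the drive compressor fatigue crack
the drive compressor fatigue crack → the upstream bearing misalignment
Length: 4 steps.

the inlet heat exchanger cavitation → the bypass heat exchanger fatigue crack → the coolant coupling leak → the drive compressor fatigue crack → the upstream bearing misalignment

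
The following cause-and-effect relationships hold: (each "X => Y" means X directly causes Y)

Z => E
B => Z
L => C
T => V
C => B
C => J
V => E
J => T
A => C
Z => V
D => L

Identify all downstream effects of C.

Direct effects: J, B.
2 steps out: T, Z.
3 steps out: V, E.
Not reachable from it: A, D, L.

B, E, J, T, V, Z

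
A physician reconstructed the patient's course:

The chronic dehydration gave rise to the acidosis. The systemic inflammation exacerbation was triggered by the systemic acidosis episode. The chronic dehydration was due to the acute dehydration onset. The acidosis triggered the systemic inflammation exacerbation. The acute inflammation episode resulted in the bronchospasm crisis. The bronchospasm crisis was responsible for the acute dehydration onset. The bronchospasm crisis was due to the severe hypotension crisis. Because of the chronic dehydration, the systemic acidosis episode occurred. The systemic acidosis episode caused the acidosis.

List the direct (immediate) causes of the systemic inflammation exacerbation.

Upstream contributors include the acute inflammation episode, the bronchospasm crisis, the acute dehydration onset, the chronic dehydration, the severe hypotension crisis, but only the acidosis, the systemic acidosis episode feed directly into the systemic inflammation exacerbation.

the acidosis, the systemic acidosis episode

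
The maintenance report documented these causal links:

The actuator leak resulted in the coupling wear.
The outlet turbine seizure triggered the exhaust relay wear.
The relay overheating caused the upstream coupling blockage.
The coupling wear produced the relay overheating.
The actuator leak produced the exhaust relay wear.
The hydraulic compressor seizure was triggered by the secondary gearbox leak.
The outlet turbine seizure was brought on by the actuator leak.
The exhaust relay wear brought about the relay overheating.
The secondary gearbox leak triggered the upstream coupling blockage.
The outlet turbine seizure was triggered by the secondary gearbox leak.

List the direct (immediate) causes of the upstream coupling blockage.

the relay overheating, the secondary gearbox leak

Upstream contributors include the actuator leak, the coupling wear, the outlet turbine seizure, the exhaust relay wear, but only the relay overheating, the secondary gearbox leak feed directly into the upstream coupling blockage.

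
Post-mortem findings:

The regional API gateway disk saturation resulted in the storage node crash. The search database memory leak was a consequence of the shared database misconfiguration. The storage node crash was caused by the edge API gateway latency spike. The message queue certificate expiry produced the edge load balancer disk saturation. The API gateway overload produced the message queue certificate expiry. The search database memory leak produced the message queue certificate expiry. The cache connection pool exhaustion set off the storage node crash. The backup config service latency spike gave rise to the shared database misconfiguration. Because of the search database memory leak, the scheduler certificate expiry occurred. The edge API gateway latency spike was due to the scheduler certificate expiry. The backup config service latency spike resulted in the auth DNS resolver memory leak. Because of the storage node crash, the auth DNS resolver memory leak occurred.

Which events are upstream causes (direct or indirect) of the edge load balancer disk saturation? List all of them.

the API gateway overload, the backup config service latency spike, the message queue certificate expiry, the search database memory leak, the shared database misconfiguration

Immediate cause of the edge load balancer disk saturation: the message queue certificate expiry.
Further upstream: the backup config service latency spike, the shared database misconfiguration, the search database memory leak, the API gateway overload.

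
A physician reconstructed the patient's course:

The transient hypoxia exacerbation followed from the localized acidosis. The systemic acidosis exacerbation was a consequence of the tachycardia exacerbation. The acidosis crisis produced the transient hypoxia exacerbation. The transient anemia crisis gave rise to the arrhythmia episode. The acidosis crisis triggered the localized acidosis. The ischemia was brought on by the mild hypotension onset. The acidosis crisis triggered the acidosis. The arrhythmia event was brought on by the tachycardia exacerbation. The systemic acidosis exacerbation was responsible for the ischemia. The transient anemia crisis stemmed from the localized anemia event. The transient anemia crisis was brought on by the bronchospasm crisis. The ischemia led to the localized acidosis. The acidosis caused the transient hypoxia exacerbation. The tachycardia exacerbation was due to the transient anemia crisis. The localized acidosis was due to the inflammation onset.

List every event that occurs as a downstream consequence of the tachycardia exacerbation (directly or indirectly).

the arrhythmia event, the ischemia, the localized acidosis, the systemic acidosis exacerbation, the transient hypoxia exacerbation

Direct effects: the systemic acidosis exacerbation, the arrhythmia event.
2 steps out: the ischemia.
3 steps out: the localized acidosis.
4 steps out: the transient hypoxia exacerbation.
Not reachable from it: the bronchospasm crisis, the localized anemia event, the transient anemia crisis, the inflammation onset, the mild hypotension onset, the arrhythmia episode, the acidosis crisis, the acidosis.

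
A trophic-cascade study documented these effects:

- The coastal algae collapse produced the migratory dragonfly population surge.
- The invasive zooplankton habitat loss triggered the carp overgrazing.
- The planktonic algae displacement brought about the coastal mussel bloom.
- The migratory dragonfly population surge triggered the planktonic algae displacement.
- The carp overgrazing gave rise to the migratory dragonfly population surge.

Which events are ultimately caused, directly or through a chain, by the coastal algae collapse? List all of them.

Direct effects: the migratory dragonfly population surge.
2 steps out: the planktonic algae displacement.
3 steps out: the coastal mussel bloom.
Not reachable from it: the invasive zooplankton habitat loss, the carp overgrazing.

the coastal mussel bloom, the migratory dragonfly population surge, the planktonic algae displacement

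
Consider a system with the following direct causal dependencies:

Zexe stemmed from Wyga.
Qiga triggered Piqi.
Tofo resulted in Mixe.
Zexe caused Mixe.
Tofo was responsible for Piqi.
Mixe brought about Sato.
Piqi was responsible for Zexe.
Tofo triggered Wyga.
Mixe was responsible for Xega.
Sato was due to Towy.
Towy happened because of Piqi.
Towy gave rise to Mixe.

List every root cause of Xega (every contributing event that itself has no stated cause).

Tracing upstream from Xega: Xega ← Mixe ← Tofo.
A separate upstream branch: Xega ← Mixe ← Zexe ← Piqi ← Qiga.
Each of those chain origins has no stated cause.

Qiga, Tofo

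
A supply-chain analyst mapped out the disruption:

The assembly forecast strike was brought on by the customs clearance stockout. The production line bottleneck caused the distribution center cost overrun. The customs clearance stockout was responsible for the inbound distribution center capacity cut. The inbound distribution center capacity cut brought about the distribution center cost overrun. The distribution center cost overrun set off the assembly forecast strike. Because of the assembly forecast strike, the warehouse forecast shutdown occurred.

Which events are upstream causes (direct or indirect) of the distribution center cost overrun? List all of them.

Immediate causes of the distribution center cost overrun: the inbound distribution center capacity cut, the production line bottleneck.
Further upstream: the customs clearance stockout.

the customs clearance stockout, the inbound distribution center capacity cut, the production line bottleneck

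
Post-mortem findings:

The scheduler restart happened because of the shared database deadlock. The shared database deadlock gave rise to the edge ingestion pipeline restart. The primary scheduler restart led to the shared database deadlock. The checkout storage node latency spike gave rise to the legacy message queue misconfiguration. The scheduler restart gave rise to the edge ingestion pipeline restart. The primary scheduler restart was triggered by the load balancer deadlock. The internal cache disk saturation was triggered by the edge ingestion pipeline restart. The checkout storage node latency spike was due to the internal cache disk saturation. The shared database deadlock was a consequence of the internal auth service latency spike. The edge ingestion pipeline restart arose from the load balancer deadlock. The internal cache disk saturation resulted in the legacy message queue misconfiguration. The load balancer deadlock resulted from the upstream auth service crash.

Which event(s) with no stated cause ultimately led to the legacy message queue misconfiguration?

Tracing upstream from the legacy message queue misconfiguration: the legacy message queue misconfiguration ← the internal cache disk saturation ← the edge ingestion pipeline restart ← the load balancer deadlock ← the upstream auth service crash.
A separate upstream branch: the legacy message queue misconfiguration ← the internal cache disk saturation ← the edge ingestion pipeline restart ← the shared database deadlock ← the internal auth service latency spike.
Each of those chain origins has no stated cause.

the internal auth service latency spike, the upstream auth service crash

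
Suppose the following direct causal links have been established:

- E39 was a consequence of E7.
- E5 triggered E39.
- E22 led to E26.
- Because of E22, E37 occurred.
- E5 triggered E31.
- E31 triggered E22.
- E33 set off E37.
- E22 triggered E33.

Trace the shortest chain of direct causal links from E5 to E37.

E5 → E31 → E22 → E37

E5 → E31
E31 → E22
E22 → E37
Length: 3 steps.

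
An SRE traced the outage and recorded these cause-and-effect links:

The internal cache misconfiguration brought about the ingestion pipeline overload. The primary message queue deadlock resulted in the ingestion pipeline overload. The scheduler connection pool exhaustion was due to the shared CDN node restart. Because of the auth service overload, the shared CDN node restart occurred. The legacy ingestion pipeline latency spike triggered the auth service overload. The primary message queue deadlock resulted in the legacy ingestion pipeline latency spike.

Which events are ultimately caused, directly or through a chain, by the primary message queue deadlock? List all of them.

the auth service overload, the ingestion pipeline overload, the legacy ingestion pipeline latency spike, the scheduler connection pool exhaustion, the shared CDN node restart

Direct effects: the ingestion pipeline overload, the legacy ingestion pipeline latency spike.
2 steps out: the auth service overload.
3 steps out: the shared CDN node restart.
4 steps out: the scheduler connection pool exhaustion.
Not reachable from it: the internal cache misconfiguration.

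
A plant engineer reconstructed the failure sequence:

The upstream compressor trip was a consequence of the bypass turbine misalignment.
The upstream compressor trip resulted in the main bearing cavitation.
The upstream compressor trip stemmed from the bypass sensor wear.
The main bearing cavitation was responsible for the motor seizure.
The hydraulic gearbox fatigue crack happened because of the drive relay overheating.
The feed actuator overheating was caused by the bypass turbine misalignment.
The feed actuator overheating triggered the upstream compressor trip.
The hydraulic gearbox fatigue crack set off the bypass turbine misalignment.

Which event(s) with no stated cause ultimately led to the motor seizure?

the bypass sensor wear, the drive relay overheating

Tracing upstream from the motor seizure: the motor seizure ← the main bearing cavitation ← the upstream compressor trip ← the bypass sensor wear.
A separate upstream branch: the motor seizure ← the main bearing cavitation ← the upstream compressor trip ← the bypass turbine misalignment ← the hydraulic gearbox fatigue crack ← the drive relay overheating.
Each of those chain origins has no stated cause.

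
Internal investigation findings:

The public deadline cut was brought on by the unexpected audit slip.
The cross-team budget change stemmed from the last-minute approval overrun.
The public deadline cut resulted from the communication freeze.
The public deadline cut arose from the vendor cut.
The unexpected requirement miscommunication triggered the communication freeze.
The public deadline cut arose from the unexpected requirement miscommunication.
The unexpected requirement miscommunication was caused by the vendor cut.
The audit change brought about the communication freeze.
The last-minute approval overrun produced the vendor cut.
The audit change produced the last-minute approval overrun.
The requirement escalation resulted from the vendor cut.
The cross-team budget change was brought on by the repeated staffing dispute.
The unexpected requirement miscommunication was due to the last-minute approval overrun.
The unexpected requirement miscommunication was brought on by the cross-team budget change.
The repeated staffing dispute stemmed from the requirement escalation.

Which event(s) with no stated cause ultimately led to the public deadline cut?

the audit change, the unexpected audit slip

Tracing upstream from the public deadline cut: the public deadline cut ← the communication freeze ← the audit change.
A separate upstream branch: the public deadline cut ← the unexpected audit slip.
Each of those chain origins has no stated cause.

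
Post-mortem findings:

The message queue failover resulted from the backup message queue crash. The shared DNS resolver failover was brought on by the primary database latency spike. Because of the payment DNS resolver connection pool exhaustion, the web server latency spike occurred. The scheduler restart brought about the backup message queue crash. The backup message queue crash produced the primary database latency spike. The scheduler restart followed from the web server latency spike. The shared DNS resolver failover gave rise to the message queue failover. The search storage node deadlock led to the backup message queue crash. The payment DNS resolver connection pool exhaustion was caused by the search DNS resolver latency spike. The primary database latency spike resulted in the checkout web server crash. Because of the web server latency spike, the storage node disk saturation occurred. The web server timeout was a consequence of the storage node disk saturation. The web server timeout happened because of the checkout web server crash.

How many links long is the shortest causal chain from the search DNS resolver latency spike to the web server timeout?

4

Shortest chain: the search DNS resolver latency spike → the payment DNS resolver connection pool exhaustion → the web server latency spike → the storage node disk saturation → the web server timeout.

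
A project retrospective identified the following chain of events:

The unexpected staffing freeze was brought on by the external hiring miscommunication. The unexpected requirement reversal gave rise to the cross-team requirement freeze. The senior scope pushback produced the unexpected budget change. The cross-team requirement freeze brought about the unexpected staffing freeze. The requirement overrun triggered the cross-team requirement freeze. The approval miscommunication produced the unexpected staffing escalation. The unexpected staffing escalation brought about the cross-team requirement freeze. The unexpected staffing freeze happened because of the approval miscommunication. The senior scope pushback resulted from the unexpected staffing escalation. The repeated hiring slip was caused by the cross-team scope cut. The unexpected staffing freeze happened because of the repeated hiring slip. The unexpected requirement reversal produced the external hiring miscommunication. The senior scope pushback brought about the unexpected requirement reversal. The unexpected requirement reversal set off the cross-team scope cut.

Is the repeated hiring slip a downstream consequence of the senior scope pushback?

Yes

There is a causal chain: the senior scope pushback → the unexpected requirement reversal → the cross-team scope cut → the repeated hiring slip.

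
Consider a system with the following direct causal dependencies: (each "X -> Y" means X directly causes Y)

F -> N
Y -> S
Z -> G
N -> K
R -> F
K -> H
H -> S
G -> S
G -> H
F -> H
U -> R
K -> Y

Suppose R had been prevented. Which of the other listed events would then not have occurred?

Downstream of R: F, N, K, Y, H, S.
Of those, still caused via another path: H, S.
The remainder have no surviving cause.

F, K, N, Y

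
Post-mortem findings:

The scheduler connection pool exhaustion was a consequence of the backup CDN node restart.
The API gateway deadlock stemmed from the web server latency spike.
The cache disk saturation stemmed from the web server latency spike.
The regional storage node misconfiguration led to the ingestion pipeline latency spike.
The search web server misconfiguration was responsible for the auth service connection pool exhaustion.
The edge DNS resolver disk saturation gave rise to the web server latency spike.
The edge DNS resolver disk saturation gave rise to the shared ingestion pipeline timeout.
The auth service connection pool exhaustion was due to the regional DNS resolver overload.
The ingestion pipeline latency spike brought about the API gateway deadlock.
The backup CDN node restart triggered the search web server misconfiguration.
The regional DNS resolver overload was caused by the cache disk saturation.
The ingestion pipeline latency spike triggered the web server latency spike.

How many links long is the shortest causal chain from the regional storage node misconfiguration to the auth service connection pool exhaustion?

5

Shortest chain: the regional storage node misconfiguration → the ingestion pipeline latency spike → the web server latency spike → the cache disk saturation → the regional DNS resolver overload → the auth service connection pool exhaustion.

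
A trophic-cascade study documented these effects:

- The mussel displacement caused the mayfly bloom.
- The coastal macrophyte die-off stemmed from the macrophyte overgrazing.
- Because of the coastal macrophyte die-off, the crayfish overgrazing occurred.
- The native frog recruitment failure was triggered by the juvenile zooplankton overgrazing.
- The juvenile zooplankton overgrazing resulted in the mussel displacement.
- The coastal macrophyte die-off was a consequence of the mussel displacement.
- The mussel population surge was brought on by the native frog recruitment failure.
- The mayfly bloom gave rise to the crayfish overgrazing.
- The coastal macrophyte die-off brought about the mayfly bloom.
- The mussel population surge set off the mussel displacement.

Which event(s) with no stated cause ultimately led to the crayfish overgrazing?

the juvenile zooplankton overgrazing, the macrophyte overgrazing

Tracing upstream from the crayfish overgrazing: the crayfish overgrazing ← the coastal macrophyte die-off ← the mussel displacement ← the juvenile zooplankton overgrazing.
A separate upstream branch: the crayfish overgrazing ← the coastal macrophyte die-off ← the macrophyte overgrazing.
Each of those chain origins has no stated cause.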